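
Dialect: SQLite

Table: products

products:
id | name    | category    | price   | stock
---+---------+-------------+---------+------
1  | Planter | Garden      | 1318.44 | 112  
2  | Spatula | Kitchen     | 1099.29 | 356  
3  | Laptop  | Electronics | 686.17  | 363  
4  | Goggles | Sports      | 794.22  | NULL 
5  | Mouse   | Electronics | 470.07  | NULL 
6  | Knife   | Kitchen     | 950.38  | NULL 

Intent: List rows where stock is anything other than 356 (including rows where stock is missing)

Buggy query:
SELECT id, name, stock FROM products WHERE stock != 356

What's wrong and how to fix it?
Bug: 'stock != 356' is unknown when stock is NULL, so NULL rows are silently excluded

Fix: Add an explicit OR stock IS NULL to include the missing-value rows

Corrected query:
SELECT id, name, stock FROM products WHERE stock != 356 OR stock IS NULL

Result:
id | name    | stock
---+---------+------
1  | Planter | 112  
3  | Laptop  | 363  
4  | Goggles | NULL 
5  | Mouse   | NULL 
6  | Knife   | NULL 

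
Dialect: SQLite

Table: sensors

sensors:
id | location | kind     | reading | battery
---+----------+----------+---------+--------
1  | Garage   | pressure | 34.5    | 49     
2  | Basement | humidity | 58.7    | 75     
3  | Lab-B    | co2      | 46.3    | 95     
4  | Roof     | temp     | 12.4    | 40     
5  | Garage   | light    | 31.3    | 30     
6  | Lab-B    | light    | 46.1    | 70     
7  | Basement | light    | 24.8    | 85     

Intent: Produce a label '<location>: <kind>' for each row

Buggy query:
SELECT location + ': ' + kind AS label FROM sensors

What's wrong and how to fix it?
Bug: '+' is numeric addition; on text columns SQLite converts them to 0 instead of concatenating

Fix: Replace + with || to concatenate text

Corrected query:
SELECT location || ': ' || kind AS label FROM sensors

Result:
label             
------------------
Garage: pressure  
Basement: humidity
Lab-B: co2        
Roof: temp        
Garage: light     
Lab-B: light      
Basement: light   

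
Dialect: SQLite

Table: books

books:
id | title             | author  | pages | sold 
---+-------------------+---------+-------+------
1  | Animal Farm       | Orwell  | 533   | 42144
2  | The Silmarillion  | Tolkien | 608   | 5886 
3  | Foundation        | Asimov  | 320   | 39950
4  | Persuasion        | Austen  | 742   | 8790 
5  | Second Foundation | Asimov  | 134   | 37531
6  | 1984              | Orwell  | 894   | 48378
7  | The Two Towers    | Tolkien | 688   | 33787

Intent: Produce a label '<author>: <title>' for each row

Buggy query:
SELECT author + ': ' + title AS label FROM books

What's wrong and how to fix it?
Bug: '+' is numeric addition; on text columns SQLite converts them to 0 instead of concatenating

Fix: Use the || operator for string concatenation

Corrected query:
SELECT author || ': ' || title AS label FROM books

Result:
label                    
-------------------------
Orwell: Animal Farm      
Tolkien: The Silmarillion
Asimov: Foundation       
Austen: Persuasion       
Asimov: Second Foundation
Orwell: 1984             
Tolkien: The Two Towers  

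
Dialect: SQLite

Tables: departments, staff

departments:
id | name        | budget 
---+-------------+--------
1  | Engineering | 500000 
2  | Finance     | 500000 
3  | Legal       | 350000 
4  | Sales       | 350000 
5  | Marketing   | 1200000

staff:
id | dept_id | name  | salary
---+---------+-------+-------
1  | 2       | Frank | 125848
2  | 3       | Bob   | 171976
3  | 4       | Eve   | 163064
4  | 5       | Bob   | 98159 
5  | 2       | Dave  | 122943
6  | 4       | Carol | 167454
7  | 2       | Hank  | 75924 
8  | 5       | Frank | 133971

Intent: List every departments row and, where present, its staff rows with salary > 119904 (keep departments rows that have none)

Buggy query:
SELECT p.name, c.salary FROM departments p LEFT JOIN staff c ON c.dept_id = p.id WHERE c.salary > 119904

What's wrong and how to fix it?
Bug: A WHERE condition on the right-hand table after LEFT JOIN drops unmatched parents

Fix: Move the right-table condition into the ON clause so unmatched parents are kept

Corrected query:
SELECT p.name, c.salary FROM departments p LEFT JOIN staff c ON c.dept_id = p.id AND c.salary > 119904

Result:
name        | salary
------------+-------
Engineering | NULL  
Finance     | 122943
Finance     | 125848
Legal       | 171976
Sales       | 163064
Sales       | 167454
Marketing   | 133971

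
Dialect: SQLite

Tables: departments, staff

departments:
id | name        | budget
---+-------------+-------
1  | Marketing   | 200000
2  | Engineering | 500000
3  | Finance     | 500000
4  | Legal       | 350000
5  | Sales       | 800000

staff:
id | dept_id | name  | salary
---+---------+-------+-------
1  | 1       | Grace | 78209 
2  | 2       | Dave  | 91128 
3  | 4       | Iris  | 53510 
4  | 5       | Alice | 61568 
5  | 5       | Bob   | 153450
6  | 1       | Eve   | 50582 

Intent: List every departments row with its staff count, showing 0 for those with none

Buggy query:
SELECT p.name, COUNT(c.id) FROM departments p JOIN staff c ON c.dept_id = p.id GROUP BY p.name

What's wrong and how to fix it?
Bug: An inner join excludes parents with zero children

Fix: Use LEFT JOIN so parents without children still appear (COUNT(c.id) gives 0)

Corrected query:
SELECT p.name, COUNT(c.id) FROM departments p LEFT JOIN staff c ON c.dept_id = p.id GROUP BY p.name

Result:
name        | COUNT(c.id)
------------+------------
Engineering | 1          
Finance     | 0          
Legal       | 1          
Marketing   | 2          
Sales       | 2          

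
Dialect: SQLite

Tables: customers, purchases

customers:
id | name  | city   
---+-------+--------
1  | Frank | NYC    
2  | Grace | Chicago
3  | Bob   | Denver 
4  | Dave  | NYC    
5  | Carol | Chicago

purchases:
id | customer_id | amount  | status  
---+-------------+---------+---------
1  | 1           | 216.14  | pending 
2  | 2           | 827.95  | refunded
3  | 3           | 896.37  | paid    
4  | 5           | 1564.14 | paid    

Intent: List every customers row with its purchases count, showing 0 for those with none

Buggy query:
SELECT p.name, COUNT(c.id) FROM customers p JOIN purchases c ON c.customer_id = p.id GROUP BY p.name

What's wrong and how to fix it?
Bug: INNER JOIN drops customers rows that have no matching purchases rows

Fix: Use LEFT JOIN so parents without children still appear (COUNT(c.id) gives 0)

Corrected query:
SELECT p.name, COUNT(c.id) FROM customers p LEFT JOIN purchases c ON c.customer_id = p.id GROUP BY p.name

Result:
name  | COUNT(c.id)
------+------------
Bob   | 1          
Carol | 1          
Dave  | 0          
Frank | 1          
Grace | 1          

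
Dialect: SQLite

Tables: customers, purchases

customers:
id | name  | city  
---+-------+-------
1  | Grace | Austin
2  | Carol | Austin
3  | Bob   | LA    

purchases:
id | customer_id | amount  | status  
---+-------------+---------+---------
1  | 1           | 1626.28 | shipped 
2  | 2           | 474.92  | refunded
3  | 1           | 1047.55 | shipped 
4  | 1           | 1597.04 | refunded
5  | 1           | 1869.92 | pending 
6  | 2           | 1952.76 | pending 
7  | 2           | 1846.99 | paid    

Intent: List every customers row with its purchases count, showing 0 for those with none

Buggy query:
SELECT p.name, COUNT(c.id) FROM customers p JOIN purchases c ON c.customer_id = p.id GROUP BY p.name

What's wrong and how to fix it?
Bug: INNER JOIN drops customers rows that have no matching purchases rows

Fix: Switch to LEFT JOIN to retain unmatched parent rows

Corrected query:
SELECT p.name, COUNT(c.id) FROM customers p LEFT JOIN purchases c ON c.customer_id = p.id GROUP BY p.name

Result:
name  | COUNT(c.id)
------+------------
Bob   | 0          
Carol | 3          
Grace | 4          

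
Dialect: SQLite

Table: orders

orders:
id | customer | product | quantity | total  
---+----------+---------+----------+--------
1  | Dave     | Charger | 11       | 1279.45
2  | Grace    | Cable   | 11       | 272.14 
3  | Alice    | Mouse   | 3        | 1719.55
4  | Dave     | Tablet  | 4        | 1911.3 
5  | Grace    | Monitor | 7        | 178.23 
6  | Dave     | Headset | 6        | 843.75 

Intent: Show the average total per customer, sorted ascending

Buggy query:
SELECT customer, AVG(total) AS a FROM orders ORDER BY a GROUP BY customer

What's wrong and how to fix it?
Bug: GROUP BY must precede ORDER BY

Fix: Move ORDER BY to the end, after GROUP BY

Corrected query:
SELECT customer, AVG(total) AS a FROM orders GROUP BY customer ORDER BY a

Result:
customer | a          
---------+------------
Grace    | 225.185    
Dave     | 1344.833333
Alice    | 1719.55    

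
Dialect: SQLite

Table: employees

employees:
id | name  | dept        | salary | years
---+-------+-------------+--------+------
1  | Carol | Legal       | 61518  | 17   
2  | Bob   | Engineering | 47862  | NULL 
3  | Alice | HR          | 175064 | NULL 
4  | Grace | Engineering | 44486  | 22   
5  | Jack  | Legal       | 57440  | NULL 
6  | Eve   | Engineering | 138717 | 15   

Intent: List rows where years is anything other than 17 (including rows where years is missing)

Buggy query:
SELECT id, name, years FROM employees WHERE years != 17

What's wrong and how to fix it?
Bug: Inequality against NULL is unknown, not true; rows with NULL are dropped

Fix: Add an explicit OR years IS NULL to include the missing-value rows

Corrected query:
SELECT id, name, years FROM employees WHERE years != 17 OR years IS NULL

Result:
id | name  | years
---+-------+------
2  | Bob   | NULL 
3  | Alice | NULL 
4  | Grace | 22   
5  | Jack  | NULL 
6  | Eve   | 15   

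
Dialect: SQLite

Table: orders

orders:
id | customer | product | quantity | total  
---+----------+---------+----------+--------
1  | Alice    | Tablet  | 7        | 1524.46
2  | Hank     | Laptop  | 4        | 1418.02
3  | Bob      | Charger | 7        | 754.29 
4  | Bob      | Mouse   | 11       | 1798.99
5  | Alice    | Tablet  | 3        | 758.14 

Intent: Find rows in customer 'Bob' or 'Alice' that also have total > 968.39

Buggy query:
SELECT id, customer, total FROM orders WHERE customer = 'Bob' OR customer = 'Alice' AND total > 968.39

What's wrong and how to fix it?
Bug: Without parentheses, AND is evaluated before OR, so the total filter only applies to the 'Alice' branch

Fix: Group the OR with parentheses (or use IN), then AND the threshold

Corrected query:
SELECT id, customer, total FROM orders WHERE (customer = 'Bob' OR customer = 'Alice') AND total > 968.39

Result:
id | customer | total  
---+----------+--------
1  | Alice    | 1524.46
4  | Bob      | 1798.99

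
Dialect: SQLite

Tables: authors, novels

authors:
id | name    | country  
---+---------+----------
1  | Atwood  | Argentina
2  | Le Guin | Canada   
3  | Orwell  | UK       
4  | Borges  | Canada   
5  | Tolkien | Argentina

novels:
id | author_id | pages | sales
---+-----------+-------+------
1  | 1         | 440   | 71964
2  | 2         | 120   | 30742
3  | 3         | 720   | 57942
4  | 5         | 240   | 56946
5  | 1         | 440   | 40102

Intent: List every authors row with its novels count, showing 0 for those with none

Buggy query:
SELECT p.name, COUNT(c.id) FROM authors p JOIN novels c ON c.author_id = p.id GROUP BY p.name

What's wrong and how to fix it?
Bug: An inner join excludes parents with zero children

Fix: Use LEFT JOIN so parents without children still appear (COUNT(c.id) gives 0)

Corrected query:
SELECT p.name, COUNT(c.id) FROM authors p LEFT JOIN novels c ON c.author_id = p.id GROUP BY p.name

Result:
name    | COUNT(c.id)
--------+------------
Atwood  | 2          
Borges  | 0          
Le Guin | 1          
Orwell  | 1          
Tolkien | 1          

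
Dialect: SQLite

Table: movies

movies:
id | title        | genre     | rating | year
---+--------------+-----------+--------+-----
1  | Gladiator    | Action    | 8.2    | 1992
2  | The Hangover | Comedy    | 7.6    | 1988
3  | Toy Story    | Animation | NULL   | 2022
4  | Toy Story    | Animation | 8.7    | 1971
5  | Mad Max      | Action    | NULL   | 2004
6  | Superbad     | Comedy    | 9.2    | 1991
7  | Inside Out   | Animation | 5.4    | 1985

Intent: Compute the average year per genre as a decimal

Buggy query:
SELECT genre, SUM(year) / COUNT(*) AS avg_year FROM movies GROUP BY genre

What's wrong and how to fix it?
Bug: Both operands are integers, so '/' performs integer division and truncates

Fix: Multiply by 1.0 (or CAST to REAL) to force floating-point division

Corrected query:
SELECT genre, SUM(year) * 1.0 / COUNT(*) AS avg_year FROM movies GROUP BY genre

Result:
genre     | avg_year   
----------+------------
Action    | 1998       
Animation | 1992.666667
Comedy    | 1989.5     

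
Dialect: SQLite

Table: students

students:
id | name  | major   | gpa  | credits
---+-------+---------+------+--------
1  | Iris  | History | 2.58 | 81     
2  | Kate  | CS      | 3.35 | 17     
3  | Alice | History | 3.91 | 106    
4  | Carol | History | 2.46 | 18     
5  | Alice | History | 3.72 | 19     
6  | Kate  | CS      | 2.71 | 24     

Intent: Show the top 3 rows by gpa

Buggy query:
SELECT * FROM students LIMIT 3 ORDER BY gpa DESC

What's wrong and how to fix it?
Bug: ORDER BY cannot follow LIMIT; LIMIT is the final clause

Fix: Swap the clauses: ORDER BY first, then LIMIT

Corrected query:
SELECT * FROM students ORDER BY gpa DESC LIMIT 3

Result:
id | name  | major   | gpa  | credits
---+-------+---------+------+--------
3  | Alice | History | 3.91 | 106    
5  | Alice | History | 3.72 | 19     
2  | Kate  | CS      | 3.35 | 17     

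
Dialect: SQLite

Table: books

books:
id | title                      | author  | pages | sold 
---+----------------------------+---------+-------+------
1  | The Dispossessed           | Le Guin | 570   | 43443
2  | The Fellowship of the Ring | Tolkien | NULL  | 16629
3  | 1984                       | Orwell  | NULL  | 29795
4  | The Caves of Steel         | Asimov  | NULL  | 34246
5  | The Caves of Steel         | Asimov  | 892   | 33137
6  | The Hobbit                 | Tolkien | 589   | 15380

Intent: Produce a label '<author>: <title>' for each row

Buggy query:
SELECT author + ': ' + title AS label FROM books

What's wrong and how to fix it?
Bug: '+' is numeric addition; on text columns SQLite converts them to 0 instead of concatenating

Fix: Use the || operator for string concatenation

Corrected query:
SELECT author || ': ' || title AS label FROM books

Result:
label                              
-----------------------------------
Le Guin: The Dispossessed          
Tolkien: The Fellowship of the Ring
Orwell: 1984                       
Asimov: The Caves of Steel         
Asimov: The Caves of Steel         
Tolkien: The Hobbit                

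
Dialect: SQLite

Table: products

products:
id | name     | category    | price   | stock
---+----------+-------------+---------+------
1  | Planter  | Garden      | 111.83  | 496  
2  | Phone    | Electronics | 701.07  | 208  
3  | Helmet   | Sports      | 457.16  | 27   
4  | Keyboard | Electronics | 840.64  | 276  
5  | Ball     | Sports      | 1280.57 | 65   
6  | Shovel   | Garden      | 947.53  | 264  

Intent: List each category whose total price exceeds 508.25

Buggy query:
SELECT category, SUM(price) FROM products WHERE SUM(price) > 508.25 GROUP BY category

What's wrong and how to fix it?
Bug: WHERE runs before GROUP BY, so aggregates aren't available there

Fix: Move the aggregate condition to a HAVING clause

Corrected query:
SELECT category, SUM(price) FROM products GROUP BY category HAVING SUM(price) > 508.25

Result:
category    | SUM(price)
------------+-----------
Electronics | 1541.71   
Garden      | 1059.36   
Sports      | 1737.73   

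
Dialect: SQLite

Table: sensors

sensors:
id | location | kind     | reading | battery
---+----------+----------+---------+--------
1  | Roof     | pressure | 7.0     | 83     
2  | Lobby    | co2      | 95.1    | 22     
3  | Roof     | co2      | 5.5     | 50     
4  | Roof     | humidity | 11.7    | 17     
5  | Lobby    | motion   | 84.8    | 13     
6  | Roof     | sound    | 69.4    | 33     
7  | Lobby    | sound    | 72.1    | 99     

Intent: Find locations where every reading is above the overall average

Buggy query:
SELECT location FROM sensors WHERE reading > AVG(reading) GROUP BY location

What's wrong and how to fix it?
Bug: WHERE evaluates per row before aggregation, so AVG() is unavailable

Fix: Compute the overall average in a scalar subquery and compare each group's MIN against it in HAVING

Corrected query:
SELECT location FROM sensors GROUP BY location HAVING MIN(reading) > (SELECT AVG(reading) FROM sensors)

Result:
location
--------
Lobby   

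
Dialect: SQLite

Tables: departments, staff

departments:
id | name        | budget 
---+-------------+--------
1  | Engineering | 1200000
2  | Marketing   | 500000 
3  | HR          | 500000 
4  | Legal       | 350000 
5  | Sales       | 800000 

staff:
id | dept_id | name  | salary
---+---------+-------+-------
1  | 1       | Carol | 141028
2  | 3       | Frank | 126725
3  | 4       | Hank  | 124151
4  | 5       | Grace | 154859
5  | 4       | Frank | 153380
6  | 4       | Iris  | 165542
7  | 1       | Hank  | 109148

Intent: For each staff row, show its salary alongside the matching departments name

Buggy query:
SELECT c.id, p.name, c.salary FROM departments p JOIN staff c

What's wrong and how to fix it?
Bug: JOIN with no ON clause produces a cartesian product; every staff row pairs with every departments row

Fix: Add ON c.dept_id = p.id to the JOIN

Corrected query:
SELECT c.id, p.name, c.salary FROM departments p JOIN staff c ON c.dept_id = p.id

Result:
id | name        | salary
---+-------------+-------
1  | Engineering | 141028
2  | HR          | 126725
3  | Legal       | 124151
4  | Sales       | 154859
5  | Legal       | 153380
6  | Legal       | 165542
7  | Engineering | 109148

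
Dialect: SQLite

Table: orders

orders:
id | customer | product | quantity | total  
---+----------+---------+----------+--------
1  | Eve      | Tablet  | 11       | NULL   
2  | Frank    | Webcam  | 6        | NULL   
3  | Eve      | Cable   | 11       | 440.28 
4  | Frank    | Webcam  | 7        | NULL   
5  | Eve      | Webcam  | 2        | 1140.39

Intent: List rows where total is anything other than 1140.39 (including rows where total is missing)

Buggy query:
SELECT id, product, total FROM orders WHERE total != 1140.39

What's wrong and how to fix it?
Bug: Inequality against NULL is unknown, not true; rows with NULL are dropped

Fix: Handle NULL separately with IS NULL alongside the inequality

Corrected query:
SELECT id, product, total FROM orders WHERE total != 1140.39 OR total IS NULL

Result:
id | product | total 
---+---------+-------
1  | Tablet  | NULL  
2  | Webcam  | NULL  
3  | Cable   | 440.28
4  | Webcam  | NULL  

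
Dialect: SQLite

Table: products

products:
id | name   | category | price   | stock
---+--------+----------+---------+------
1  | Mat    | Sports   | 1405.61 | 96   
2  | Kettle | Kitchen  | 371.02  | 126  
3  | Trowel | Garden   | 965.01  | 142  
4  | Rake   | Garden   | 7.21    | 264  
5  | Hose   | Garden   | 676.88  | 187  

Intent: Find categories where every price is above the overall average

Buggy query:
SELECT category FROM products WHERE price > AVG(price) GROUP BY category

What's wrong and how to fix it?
Bug: AVG() is an aggregate; it can't sit directly in WHERE

Fix: Compute the overall average in a scalar subquery and compare each group's MIN against it in HAVING

Corrected query:
SELECT category FROM products GROUP BY category HAVING MIN(price) > (SELECT AVG(price) FROM products)

Result:
category
--------
Sports  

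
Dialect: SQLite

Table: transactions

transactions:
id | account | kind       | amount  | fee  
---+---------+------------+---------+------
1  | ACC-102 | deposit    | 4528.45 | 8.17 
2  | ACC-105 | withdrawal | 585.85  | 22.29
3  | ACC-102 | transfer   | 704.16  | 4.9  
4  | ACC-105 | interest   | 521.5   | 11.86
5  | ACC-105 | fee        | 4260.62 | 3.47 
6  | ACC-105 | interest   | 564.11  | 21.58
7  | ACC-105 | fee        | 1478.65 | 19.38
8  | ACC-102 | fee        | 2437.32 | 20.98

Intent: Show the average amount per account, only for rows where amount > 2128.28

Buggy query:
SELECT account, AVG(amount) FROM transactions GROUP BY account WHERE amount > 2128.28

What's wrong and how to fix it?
Bug: WHERE cannot follow GROUP BY

Fix: Place WHERE between FROM and GROUP BY

Corrected query:
SELECT account, AVG(amount) FROM transactions WHERE amount > 2128.28 GROUP BY account

Result:
account | AVG(amount)
--------+------------
ACC-102 | 3482.885   
ACC-105 | 4260.62    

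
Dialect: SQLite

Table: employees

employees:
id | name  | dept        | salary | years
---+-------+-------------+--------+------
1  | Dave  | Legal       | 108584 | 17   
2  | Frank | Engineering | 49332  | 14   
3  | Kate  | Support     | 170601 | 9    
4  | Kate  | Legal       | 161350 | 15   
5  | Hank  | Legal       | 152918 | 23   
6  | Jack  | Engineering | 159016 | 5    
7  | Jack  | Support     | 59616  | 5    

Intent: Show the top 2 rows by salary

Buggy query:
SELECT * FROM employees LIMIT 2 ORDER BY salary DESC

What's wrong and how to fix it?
Bug: LIMIT must come after ORDER BY

Fix: Swap the clauses: ORDER BY first, then LIMIT

Corrected query:
SELECT * FROM employees ORDER BY salary DESC LIMIT 2

Result:
id | name | dept    | salary | years
---+------+---------+--------+------
3  | Kate | Support | 170601 | 9    
4  | Kate | Legal   | 161350 | 15   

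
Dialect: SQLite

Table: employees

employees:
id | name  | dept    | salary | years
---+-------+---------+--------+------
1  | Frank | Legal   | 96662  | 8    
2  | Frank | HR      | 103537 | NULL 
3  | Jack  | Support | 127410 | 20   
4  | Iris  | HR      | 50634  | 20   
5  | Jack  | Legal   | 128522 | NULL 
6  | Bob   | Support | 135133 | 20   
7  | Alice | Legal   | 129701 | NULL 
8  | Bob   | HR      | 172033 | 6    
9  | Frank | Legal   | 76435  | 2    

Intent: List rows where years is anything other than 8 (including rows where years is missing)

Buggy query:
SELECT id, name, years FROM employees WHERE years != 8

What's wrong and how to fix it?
Bug: Inequality against NULL is unknown, not true; rows with NULL are dropped

Fix: Handle NULL separately with IS NULL alongside the inequality

Corrected query:
SELECT id, name, years FROM employees WHERE years != 8 OR years IS NULL

Result:
id | name  | years
---+-------+------
2  | Frank | NULL 
3  | Jack  | 20   
4  | Iris  | 20   
5  | Jack  | NULL 
6  | Bob   | 20   
7  | Alice | NULL 
8  | Bob   | 6    
9  | Frank | 2    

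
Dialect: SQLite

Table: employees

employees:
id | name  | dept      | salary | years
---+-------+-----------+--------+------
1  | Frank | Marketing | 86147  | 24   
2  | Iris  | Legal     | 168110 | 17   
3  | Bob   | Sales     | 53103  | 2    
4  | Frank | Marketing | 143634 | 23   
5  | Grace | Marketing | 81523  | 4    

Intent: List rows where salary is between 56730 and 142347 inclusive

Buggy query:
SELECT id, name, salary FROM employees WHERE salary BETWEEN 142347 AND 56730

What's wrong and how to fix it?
Bug: BETWEEN expects the lower bound first; with 142347 AND 56730 the range is empty

Fix: Swap the bounds so the smaller value comes first

Corrected query:
SELECT id, name, salary FROM employees WHERE salary BETWEEN 56730 AND 142347

Result:
id | name  | salary
---+-------+-------
1  | Frank | 86147 
5  | Grace | 81523 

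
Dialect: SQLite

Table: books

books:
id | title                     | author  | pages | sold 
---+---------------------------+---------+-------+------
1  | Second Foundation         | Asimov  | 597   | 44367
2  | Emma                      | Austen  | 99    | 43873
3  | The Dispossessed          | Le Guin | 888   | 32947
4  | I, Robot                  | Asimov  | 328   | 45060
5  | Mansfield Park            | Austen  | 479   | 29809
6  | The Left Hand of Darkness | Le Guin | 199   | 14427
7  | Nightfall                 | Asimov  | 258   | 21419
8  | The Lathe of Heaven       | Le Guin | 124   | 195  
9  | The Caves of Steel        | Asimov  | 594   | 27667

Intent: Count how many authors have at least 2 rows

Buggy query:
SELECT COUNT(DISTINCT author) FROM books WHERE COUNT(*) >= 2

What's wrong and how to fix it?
Bug: COUNT(*) cannot appear in WHERE; the per-group count doesn't exist yet

Fix: Group first with HAVING COUNT(*) >= 2, then COUNT the resulting groups

Corrected query:
SELECT COUNT(*) FROM (SELECT author FROM books GROUP BY author HAVING COUNT(*) >= 2)

Result:
COUNT(*)
--------
3       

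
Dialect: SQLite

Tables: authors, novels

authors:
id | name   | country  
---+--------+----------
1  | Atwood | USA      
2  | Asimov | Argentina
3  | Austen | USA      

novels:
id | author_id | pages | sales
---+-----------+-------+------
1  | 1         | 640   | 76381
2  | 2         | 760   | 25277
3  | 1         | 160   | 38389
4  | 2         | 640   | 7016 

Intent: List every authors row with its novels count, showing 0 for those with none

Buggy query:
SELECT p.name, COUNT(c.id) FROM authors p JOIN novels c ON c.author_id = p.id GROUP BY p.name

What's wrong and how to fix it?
Bug: An inner join excludes parents with zero children

Fix: Use LEFT JOIN so parents without children still appear (COUNT(c.id) gives 0)

Corrected query:
SELECT p.name, COUNT(c.id) FROM authors p LEFT JOIN novels c ON c.author_id = p.id GROUP BY p.name

Result:
name   | COUNT(c.id)
-------+------------
Asimov | 2          
Atwood | 2          
Austen | 0          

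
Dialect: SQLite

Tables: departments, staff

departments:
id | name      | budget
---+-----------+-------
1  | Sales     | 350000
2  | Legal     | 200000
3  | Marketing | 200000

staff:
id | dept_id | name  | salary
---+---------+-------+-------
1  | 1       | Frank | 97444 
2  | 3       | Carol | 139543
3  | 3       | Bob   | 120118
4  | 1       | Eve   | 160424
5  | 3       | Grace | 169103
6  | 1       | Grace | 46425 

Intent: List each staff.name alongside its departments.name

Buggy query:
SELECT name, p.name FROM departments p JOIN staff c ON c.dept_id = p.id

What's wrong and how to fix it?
Bug: Both tables have a 'name' column; the unqualified reference is ambiguous

Fix: Prefix ambiguous columns with the table alias

Corrected query:
SELECT c.name, p.name FROM departments p JOIN staff c ON c.dept_id = p.id

Result:
name  | name     
------+----------
Frank | Sales    
Carol | Marketing
Bob   | Marketing
Eve   | Sales    
Grace | Marketing
Grace | Sales    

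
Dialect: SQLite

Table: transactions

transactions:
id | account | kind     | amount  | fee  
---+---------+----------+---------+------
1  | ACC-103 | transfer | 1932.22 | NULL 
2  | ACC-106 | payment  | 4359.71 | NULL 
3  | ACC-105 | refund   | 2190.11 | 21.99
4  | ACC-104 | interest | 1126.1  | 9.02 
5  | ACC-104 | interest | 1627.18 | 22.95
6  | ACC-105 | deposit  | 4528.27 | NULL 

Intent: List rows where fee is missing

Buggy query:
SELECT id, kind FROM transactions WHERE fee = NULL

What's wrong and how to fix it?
Bug: Comparing to NULL with '=' never matches; NULL = NULL is unknown, not true

Fix: Replace '= NULL' with 'IS NULL'

Corrected query:
SELECT id, kind FROM transactions WHERE fee IS NULL

Result:
id | kind    
---+---------
1  | transfer
2  | payment 
6  | deposit 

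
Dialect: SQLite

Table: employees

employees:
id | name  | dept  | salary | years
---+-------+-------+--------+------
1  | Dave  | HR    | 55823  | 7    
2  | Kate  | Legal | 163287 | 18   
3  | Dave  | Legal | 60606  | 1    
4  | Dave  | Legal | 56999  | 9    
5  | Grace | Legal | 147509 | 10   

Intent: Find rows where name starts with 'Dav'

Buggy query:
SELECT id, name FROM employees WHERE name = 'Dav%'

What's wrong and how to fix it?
Bug: Wildcards only work with LIKE; '=' treats '%' as a literal character

Fix: Use LIKE for wildcard pattern matching

Corrected query:
SELECT id, name FROM employees WHERE name LIKE 'Dav%'

Result:
id | name
---+-----
1  | Dave
3  | Dave
4  | Dave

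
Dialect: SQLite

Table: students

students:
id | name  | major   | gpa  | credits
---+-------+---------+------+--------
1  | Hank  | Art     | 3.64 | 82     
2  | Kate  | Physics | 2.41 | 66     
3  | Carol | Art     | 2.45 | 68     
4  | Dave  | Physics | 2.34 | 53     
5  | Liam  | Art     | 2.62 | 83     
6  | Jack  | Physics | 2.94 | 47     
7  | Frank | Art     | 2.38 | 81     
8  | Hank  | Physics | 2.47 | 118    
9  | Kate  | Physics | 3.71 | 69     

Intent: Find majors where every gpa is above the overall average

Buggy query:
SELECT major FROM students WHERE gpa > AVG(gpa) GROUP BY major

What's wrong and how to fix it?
Bug: WHERE evaluates per row before aggregation, so AVG() is unavailable

Fix: Use a subquery for AVG and a HAVING MIN(...) filter so the condition holds for every row in the group

Corrected query:
SELECT major FROM students GROUP BY major HAVING MIN(gpa) > (SELECT AVG(gpa) FROM students)

Result:
(no rows)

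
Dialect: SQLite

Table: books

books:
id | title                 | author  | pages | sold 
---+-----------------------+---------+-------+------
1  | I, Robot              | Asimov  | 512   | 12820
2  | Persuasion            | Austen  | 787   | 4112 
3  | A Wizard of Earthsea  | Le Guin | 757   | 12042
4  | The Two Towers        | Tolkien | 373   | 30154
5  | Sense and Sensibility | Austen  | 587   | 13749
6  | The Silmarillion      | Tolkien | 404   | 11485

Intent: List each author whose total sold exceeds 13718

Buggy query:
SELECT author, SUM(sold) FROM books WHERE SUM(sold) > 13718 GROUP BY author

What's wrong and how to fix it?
Bug: WHERE runs before GROUP BY, so aggregates aren't available there

Fix: Use HAVING (which filters groups after aggregation) instead of WHERE

Corrected query:
SELECT author, SUM(sold) FROM books GROUP BY author HAVING SUM(sold) > 13718

Result:
author  | SUM(sold)
--------+----------
Austen  | 17861    
Tolkien | 41639    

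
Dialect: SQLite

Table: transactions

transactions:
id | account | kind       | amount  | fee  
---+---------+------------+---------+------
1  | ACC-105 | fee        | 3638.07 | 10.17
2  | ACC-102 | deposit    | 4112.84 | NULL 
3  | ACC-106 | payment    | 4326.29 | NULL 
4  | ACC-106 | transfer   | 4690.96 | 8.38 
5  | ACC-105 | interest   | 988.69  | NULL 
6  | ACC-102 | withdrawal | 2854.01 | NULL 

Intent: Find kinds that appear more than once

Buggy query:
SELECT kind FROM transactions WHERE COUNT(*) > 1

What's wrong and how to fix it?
Bug: WHERE can't reference COUNT(*); aggregates are computed after WHERE

Fix: Group first, then use HAVING for the count condition

Corrected query:
SELECT kind FROM transactions GROUP BY kind HAVING COUNT(*) > 1

Result:
(no rows)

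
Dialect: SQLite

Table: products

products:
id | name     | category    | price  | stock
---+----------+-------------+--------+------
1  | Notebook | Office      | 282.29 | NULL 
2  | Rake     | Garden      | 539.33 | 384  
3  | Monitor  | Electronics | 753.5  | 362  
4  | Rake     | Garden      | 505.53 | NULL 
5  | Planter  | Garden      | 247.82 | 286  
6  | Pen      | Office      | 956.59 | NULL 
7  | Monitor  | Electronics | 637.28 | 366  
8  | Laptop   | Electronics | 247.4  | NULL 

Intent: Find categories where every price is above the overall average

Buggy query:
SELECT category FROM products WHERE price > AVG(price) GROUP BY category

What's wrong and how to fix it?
Bug: WHERE evaluates per row before aggregation, so AVG() is unavailable

Fix: Compute the overall average in a scalar subquery and compare each group's MIN against it in HAVING

Corrected query:
SELECT category FROM products GROUP BY category HAVING MIN(price) > (SELECT AVG(price) FROM products)

Result:
(no rows)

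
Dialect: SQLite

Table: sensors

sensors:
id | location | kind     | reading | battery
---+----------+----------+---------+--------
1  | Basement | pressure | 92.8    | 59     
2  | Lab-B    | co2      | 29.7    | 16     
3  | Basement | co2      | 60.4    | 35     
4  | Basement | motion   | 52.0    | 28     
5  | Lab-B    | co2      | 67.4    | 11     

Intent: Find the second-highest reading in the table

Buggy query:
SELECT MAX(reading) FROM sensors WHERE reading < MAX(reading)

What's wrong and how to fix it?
Bug: MAX(reading) on the right of the comparison is an aggregate-in-WHERE error

Fix: Put the inner MAX in a scalar subquery

Corrected query:
SELECT MAX(reading) FROM sensors WHERE reading < (SELECT MAX(reading) FROM sensors)

Result:
MAX(reading)
------------
67.4        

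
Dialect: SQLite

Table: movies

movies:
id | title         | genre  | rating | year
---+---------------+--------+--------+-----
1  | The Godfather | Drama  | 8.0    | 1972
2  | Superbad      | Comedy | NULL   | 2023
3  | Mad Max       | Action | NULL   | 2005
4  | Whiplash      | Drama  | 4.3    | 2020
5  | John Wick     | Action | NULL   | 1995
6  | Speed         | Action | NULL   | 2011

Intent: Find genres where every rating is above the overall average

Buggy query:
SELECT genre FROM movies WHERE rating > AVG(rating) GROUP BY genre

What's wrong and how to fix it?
Bug: WHERE evaluates per row before aggregation, so AVG() is unavailable

Fix: Use a subquery for AVG and a HAVING MIN(...) filter so the condition holds for every row in the group

Corrected query:
SELECT genre FROM movies GROUP BY genre HAVING MIN(rating) > (SELECT AVG(rating) FROM movies)

Result:
(no rows)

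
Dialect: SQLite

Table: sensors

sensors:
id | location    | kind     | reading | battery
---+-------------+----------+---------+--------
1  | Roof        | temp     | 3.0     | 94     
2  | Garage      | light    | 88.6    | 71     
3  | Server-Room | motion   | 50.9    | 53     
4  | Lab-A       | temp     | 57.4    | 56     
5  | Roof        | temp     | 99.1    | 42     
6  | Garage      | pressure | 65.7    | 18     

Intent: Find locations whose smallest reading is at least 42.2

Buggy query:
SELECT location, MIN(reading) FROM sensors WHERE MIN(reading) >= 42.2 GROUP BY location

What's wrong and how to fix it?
Bug: Aggregates like MIN are computed per group after WHERE runs

Fix: Replace WHERE with HAVING after the GROUP BY

Corrected query:
SELECT location, MIN(reading) FROM sensors GROUP BY location HAVING MIN(reading) >= 42.2

Result:
location    | MIN(reading)
------------+-------------
Garage      | 65.7        
Lab-A       | 57.4        
Server-Room | 50.9        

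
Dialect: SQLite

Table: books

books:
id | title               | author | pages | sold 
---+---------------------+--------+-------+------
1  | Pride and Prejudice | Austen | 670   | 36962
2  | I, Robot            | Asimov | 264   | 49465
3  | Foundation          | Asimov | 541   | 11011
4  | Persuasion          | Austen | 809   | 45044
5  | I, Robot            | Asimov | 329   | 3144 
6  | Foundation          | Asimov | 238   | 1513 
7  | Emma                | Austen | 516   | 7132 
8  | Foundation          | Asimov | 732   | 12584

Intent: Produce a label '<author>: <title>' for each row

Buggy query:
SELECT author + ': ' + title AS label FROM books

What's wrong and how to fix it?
Bug: SQLite uses || for string concatenation; + coerces text to numbers (yielding 0)

Fix: Replace + with || to concatenate text

Corrected query:
SELECT author || ': ' || title AS label FROM books

Result:
label                      
---------------------------
Austen: Pride and Prejudice
Asimov: I, Robot           
Asimov: Foundation         
Austen: Persuasion         
Asimov: I, Robot           
Asimov: Foundation         
Austen: Emma               
Asimov: Foundation         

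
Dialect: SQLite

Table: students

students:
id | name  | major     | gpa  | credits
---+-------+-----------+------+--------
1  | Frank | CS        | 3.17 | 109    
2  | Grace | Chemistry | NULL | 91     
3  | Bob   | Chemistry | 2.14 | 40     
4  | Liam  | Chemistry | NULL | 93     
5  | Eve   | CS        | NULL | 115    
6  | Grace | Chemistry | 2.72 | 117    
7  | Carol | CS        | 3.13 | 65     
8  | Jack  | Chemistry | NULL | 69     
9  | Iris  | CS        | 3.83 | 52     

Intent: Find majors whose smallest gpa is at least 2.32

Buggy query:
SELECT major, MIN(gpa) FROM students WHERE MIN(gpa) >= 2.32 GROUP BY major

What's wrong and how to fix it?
Bug: Aggregates like MIN are computed per group after WHERE runs

Fix: Replace WHERE with HAVING after the GROUP BY

Corrected query:
SELECT major, MIN(gpa) FROM students GROUP BY major HAVING MIN(gpa) >= 2.32

Result:
major | MIN(gpa)
------+---------
CS    | 3.13    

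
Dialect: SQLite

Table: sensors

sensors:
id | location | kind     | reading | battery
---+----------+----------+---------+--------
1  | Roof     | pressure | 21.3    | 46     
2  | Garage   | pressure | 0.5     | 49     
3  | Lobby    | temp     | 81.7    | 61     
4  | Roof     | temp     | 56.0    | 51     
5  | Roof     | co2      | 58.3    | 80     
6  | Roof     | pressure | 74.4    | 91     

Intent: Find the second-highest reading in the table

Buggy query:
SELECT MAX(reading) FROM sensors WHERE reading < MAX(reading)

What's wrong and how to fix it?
Bug: MAX(reading) on the right of the comparison is an aggregate-in-WHERE error

Fix: Compute the overall MAX in a subquery, then take MAX of rows below it

Corrected query:
SELECT MAX(reading) FROM sensors WHERE reading < (SELECT MAX(reading) FROM sensors)

Result:
MAX(reading)
------------
74.4        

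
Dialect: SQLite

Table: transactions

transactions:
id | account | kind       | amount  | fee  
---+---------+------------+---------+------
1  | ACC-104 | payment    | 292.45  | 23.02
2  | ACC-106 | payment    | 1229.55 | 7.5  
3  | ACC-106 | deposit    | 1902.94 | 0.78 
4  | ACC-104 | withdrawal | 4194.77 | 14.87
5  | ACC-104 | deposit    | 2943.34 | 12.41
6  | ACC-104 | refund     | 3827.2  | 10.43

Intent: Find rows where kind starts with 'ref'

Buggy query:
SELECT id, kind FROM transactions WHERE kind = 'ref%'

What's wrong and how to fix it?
Bug: '=' compares the literal string including the % character; pattern matching needs LIKE

Fix: Use LIKE for wildcard pattern matching

Corrected query:
SELECT id, kind FROM transactions WHERE kind LIKE 'ref%'

Result:
id | kind  
---+-------
6  | refund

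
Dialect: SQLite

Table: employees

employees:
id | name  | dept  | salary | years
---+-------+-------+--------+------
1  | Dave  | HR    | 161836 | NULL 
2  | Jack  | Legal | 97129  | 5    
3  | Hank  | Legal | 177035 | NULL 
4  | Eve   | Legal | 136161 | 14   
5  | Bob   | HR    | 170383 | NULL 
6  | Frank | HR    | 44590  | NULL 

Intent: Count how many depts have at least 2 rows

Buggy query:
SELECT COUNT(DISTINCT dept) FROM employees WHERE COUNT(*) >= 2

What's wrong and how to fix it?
Bug: WHERE filters individual rows, not groups, so a group-level COUNT is invalid there

Fix: Group first with HAVING COUNT(*) >= 2, then COUNT the resulting groups

Corrected query:
SELECT COUNT(*) FROM (SELECT dept FROM employees GROUP BY dept HAVING COUNT(*) >= 2)

Result:
COUNT(*)
--------
2       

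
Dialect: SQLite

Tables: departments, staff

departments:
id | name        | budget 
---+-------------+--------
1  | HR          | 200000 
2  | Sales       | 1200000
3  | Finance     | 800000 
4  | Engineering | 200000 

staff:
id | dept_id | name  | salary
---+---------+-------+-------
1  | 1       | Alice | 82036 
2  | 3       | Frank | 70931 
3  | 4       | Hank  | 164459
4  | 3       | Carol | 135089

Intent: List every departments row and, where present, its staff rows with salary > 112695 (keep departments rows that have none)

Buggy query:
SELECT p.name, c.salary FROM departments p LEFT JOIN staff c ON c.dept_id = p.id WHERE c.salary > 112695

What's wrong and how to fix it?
Bug: A WHERE condition on the right-hand table after LEFT JOIN drops unmatched parents

Fix: Move the right-table condition into the ON clause so unmatched parents are kept

Corrected query:
SELECT p.name, c.salary FROM departments p LEFT JOIN staff c ON c.dept_id = p.id AND c.salary > 112695

Result:
name        | salary
------------+-------
HR          | NULL  
Sales       | NULL  
Finance     | 135089
Engineering | 164459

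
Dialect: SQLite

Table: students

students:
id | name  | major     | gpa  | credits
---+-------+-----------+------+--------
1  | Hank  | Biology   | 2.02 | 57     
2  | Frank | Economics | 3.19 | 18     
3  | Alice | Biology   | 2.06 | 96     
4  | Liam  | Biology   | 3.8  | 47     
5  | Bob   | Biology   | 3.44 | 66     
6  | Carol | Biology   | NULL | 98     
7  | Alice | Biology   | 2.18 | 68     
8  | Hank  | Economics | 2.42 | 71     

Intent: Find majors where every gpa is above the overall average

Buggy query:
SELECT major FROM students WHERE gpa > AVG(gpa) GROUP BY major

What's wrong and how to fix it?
Bug: WHERE evaluates per row before aggregation, so AVG() is unavailable

Fix: Use a subquery for AVG and a HAVING MIN(...) filter so the condition holds for every row in the group

Corrected query:
SELECT major FROM students GROUP BY major HAVING MIN(gpa) > (SELECT AVG(gpa) FROM students)

Result:
(no rows)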